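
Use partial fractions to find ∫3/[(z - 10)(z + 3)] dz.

Decompose: 3/[(z - 10)(z + 3)] = (3/13)/(z - 10) - (3/13)/(z + 3). Integrate each term: (3/13) ln|(z - 10)| - (3/13) ln|(z + 3)| + C


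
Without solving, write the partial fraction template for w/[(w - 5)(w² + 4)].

Linear + irreducible quadratic: P/(w - 5) + (Qw + R)/(w² + 4)


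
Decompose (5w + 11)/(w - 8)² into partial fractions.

(5w + 11) = α(w - 8) + β. At w = 8: β = 5·8 + 11 = 51. Coeff of w: α = 5
Result: 5/(w - 8) + 51/(w - 8)²


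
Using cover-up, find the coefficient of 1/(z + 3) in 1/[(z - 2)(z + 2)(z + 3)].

Cover (z + 3), set z=-3: 1/[(-3 - 2)(-3 + 2)] = 1/5


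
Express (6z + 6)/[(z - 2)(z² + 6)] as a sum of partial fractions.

At z=2: α = (6·2 + 6)/(2² + 6) = 9/5. β = -α = -9/5, γ = 6 - 2·α = 12/5
Result: (9/5)/(z - 2) - ((9/5)z - 12/5)/(z² + 6)


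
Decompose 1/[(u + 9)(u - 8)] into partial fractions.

1/(u + 9)(u - 8) = A/(u + 9) + B/(u - 8). A = 1/(-9 - 8) = -1/17, B = 1/(8 + 9) = 1/17
Result: (-1/17)/(u + 9) + (1/17)/(u - 8)


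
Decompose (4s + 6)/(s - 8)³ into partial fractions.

(4s + 6) = α(s - 8)² + β(s - 8) + γ. At s = 8: γ = 4·8 + 6 = 38. Coefficients: α = 0, β = 4
Result: 4/(s - 8)² + 38/(s - 8)³


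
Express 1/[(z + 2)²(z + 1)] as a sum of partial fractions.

Cover-up at z=-1: C = 1/(-1 + 2)² = 1. Cover-up at z=-2: B = 1/(-2 + 1) = -1. Comparing z² coeff: A = -C = -1
Result: -1/(z + 2) - 1/(z + 2)² + 1/(z + 1)


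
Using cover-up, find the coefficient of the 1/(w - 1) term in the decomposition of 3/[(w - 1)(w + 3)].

Cover (w - 1), set w=1: 3/((w + 3) at w=1) = 3/(4) = 3/4


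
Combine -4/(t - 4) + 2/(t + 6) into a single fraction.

Common denominator (t - 4)(t + 6). Numerator: -4(t + 6) + 2(t - 4) = (-4t - 24) + (2t - 8) = -2t - 32
Result: (-2t - 32)/[(t - 4)(t + 6)]


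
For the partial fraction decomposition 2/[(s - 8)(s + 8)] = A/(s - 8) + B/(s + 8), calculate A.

Cover-up at s = 8: A = 2/(8 + 8) = 2/16 = 1/8


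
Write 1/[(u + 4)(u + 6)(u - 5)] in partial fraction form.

Using cover-up method: P = -1/18, Q = 1/22, R = 1/99
Result: (-1/18)/(u + 4) + (1/22)/(u + 6) + (1/99)/(u - 5)


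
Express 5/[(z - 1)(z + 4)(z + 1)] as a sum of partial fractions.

Using cover-up method: P = 1/2, Q = 1/3, R = -5/6
Result: (1/2)/(z - 1) + (1/3)/(z + 4) - (5/6)/(z + 1)


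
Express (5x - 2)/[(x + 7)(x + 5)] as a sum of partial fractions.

At x=-7: α = (5·(-7) - 2)/(-7 + 5) = 37/2. At x=-5: β = (5·(-5) - 2)/(-5 + 7) = -27/2
Result: (37/2)/(x + 7) - (27/2)/(x + 5)


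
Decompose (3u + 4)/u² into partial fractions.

(3u + 4) = Au + B. At u = 0: B = 3·0 + 4 = 4. Coeff of u: A = 3
Result: 3/u + 4/u²


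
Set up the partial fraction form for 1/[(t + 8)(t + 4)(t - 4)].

Three distinct linear factors: A/(t + 8) + B/(t + 4) + C/(t - 4)


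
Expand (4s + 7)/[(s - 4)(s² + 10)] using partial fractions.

At s=4: A = (4·4 + 7)/(4² + 10) = 23/26. B = -A = -23/26, C = 4 - 4·A = 6/13
Result: (23/26)/(s - 4) - ((23/26)s - 6/13)/(s² + 10)


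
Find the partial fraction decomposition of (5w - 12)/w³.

(5w - 12) = αw² + βw + γ. At w = 0: γ = 5·0 - 12 = -12. Coefficients: α = 0, β = 5
Result: 5/w² - 12/w³


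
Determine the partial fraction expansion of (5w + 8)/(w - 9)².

(5w + 8) = α(w - 9) + β. At w = 9: β = 5·9 + 8 = 53. Coeff of w: α = 5
Result: 5/(w - 9) + 53/(w - 9)²


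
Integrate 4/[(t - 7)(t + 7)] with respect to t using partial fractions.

Decompose: 4/[(t - 7)(t + 7)] = (2/7)/(t - 7) - (2/7)/(t + 7). Integrate each term: (2/7) ln|(t - 7)| - (2/7) ln|(t + 7)| + C


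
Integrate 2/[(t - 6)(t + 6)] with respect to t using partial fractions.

Decompose: 2/[(t - 6)(t + 6)] = (1/6)/(t - 6) - (1/6)/(t + 6). Integrate each term: (1/6) ln|(t - 6)| - (1/6) ln|(t + 6)| + C


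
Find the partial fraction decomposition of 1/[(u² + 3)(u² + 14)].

Coefficient matching gives α = γ = 0, β = 1/(14-3) = 1/11, δ = -β = -1/11
Result: (1/11)/(u² + 3) - (1/11)/(u² + 14)


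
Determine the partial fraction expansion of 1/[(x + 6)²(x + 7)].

Cover-up at x=-7: C = 1/(-7 + 6)² = 1. Cover-up at x=-6: B = 1/(-6 + 7) = 1. Comparing x² coeff: A = -C = -1
Result: -1/(x + 6) + 1/(x + 6)² + 1/(x + 7)


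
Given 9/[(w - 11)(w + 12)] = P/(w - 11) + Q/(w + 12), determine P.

Cover-up at w = 11: P = 9/(11 + 12) = 9/23


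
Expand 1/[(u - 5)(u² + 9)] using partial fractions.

Cover-up at u = 5: A = 1/(5² + 9) = 1/34. Then B = -A = -1/34, C = -A·(0 + 5) = -5/34
Result: (1/34)/(u - 5) - ((1/34)u + 5/34)/(u² + 9)


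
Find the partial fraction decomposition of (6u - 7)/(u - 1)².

(6u - 7) = α(u - 1) + β. At u = 1: β = 6·1 - 7 = -1. Coeff of u: α = 6
Result: 6/(u - 1) - 1/(u - 1)²


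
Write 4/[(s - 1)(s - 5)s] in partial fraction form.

Using cover-up method: α = -1, β = 1/5, γ = 4/5
Result: -1/(s - 1) + (1/5)/(s - 5) + (4/5)/s


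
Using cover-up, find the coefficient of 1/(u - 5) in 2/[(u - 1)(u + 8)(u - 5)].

Cover (u - 5), set u=5: 2/[(5 - 1)(5 + 8)] = 1/26


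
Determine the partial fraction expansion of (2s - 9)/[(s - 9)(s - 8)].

At s=9: P = (2·9 - 9)/(9 - 8) = 9. At s=8: Q = (2·8 - 9)/(8 - 9) = -7
Result: 9/(s - 9) - 7/(s - 8)


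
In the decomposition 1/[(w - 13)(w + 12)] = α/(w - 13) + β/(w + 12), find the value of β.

Cover-up at w = -12: β = 1/(-12 - 13) = -1/25


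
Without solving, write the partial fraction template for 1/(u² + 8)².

Repeated quadratic factor: (αu + β)/(u² + 8) + (γu + δ)/(u² + 8)²


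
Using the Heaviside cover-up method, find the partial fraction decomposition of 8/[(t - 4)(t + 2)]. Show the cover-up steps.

Cover (t - 4): set t=4, get P = 8/(4 + 2) = 4/3. Cover (t + 2): set t=-2, get Q = 8/(-2 - 4) = -4/3.
Result: (4/3)/(t - 4) - (4/3)/(t + 2)


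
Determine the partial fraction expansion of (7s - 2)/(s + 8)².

(7s - 2) = α(s + 8) + β. At s = -8: β = 7·(-8) - 2 = -58. Coeff of s: α = 7
Result: 7/(s + 8) - 58/(s + 8)²


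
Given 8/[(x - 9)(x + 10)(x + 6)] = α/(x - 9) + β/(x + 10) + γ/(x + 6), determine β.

Cover-up at x = -10: β = 8/[(-10 - 9)(-10 + 6)] = 8/[(-19)(-4)] = 8/76 = 2/19


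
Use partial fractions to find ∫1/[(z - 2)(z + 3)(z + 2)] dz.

Cover-up: A = 1/20, B = 1/5, C = -1/4. Decomposition: (1/20)/(z - 2) + (1/5)/(z + 3) - (1/4)/(z + 2). Integrate each term: (1/20) ln|(z - 2)| + (1/5) ln|(z + 3)| - (1/4) ln|(z + 2)| + C


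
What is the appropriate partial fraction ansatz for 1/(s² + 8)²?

Repeated quadratic factor: (αs + β)/(s² + 8) + (γs + δ)/(s² + 8)²


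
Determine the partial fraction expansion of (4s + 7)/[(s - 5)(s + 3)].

At s=5: α = (4·5 + 7)/(5 + 3) = 27/8. At s=-3: β = (4·(-3) + 7)/(-3 - 5) = 5/8
Result: (27/8)/(s - 5) + (5/8)/(s + 3)


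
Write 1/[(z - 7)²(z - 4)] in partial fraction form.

Cover-up at z=4: C = 1/(4 - 7)² = 1/9. Cover-up at z=7: B = 1/(7 - 4) = 1/3. Comparing z² coeff: A = -C = -1/9
Result: (-1/9)/(z - 7) + (1/3)/(z - 7)² + (1/9)/(z - 4)


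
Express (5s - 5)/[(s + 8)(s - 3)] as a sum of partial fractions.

At s=-8: α = (5·(-8) - 5)/(-8 - 3) = 45/11. At s=3: β = (5·3 - 5)/(3 + 8) = 10/11
Result: (45/11)/(s + 8) + (10/11)/(s - 3)


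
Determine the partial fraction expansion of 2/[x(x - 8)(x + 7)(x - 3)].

Using Heaviside cover-up: (1/84)/x + (1/300)/(x - 8) - (1/525)/(x + 7) - (1/75)/(x - 3)


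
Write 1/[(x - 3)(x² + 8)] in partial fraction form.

Cover-up at x = 3: α = 1/(3² + 8) = 1/17. Then β = -α = -1/17, γ = -α·(0 + 3) = -3/17
Result: (1/17)/(x - 3) - ((1/17)x + 3/17)/(x² + 8)


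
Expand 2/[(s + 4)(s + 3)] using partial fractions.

2/(s + 4)(s + 3) = P/(s + 4) + Q/(s + 3). P = 2/(-4 + 3) = -2, Q = 2/(-3 + 4) = 2
Result: -2/(s + 4) + 2/(s + 3)


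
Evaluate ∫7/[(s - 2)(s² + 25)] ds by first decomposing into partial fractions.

Cover-up at s=2: P = 7/(2²+25) = 7/29. Coeff matching: Q = -7/29, R = -14/29. Decomposition: (7/29)/(s - 2) - ((7/29)s + 14/29)/(s² + 25). Integrate: linear → ln, quadratic → (1/2)ln + arctan: (7/29) ln|(s - 2)| - (7/58) ln(s² + 25) - (14/145) arctan(s/5) + C


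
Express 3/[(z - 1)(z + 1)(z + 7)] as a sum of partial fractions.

Using cover-up method: A = 3/16, B = -1/4, C = 1/16
Result: (3/16)/(z - 1) - (1/4)/(z + 1) + (1/16)/(z + 7)


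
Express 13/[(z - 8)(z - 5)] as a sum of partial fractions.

13/(z - 8)(z - 5) = α/(z - 8) + β/(z - 5). α = 13/(8 - 5) = 13/3, β = 13/(5 - 8) = -13/3
Result: (13/3)/(z - 8) - (13/3)/(z - 5)


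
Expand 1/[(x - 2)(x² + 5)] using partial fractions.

Cover-up at x = 2: A = 1/(2² + 5) = 1/9. Then B = -A = -1/9, C = -A·(0 + 2) = -2/9
Result: (1/9)/(x - 2) - ((1/9)x + 2/9)/(x² + 5)


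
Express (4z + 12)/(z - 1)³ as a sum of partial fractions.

(4z + 12) = A(z - 1)² + B(z - 1) + C. At z = 1: C = 4·1 + 12 = 16. Coefficients: A = 0, B = 4
Result: 4/(z - 1)² + 16/(z - 1)³


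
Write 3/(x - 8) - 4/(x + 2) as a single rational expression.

Common denominator (x - 8)(x + 2). Numerator: 3(x + 2) - 4(x - 8) = (3x + 6) - (4x - 32) = -x + 38
Result: (-x + 38)/[(x - 8)(x + 2)]


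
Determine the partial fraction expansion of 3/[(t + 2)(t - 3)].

3/(t + 2)(t - 3) = α/(t + 2) + β/(t - 3). α = 3/(-2 - 3) = -3/5, β = 3/(3 + 2) = 3/5
Result: (-3/5)/(t + 2) + (3/5)/(t - 3)


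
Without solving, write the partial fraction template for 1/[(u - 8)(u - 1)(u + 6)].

Three distinct linear factors: P/(u - 8) + Q/(u - 1) + R/(u + 6)


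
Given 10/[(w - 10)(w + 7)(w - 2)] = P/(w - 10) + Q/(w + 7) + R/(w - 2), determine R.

Cover-up at w = 2: R = 10/[(2 - 10)(2 + 7)] = 10/[(-8)(9)] = -10/72 = -5/36


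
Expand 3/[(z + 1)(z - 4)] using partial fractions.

3/(z + 1)(z - 4) = P/(z + 1) + Q/(z - 4). P = 3/(-1 - 4) = -3/5, Q = 3/(4 + 1) = 3/5
Result: (-3/5)/(z + 1) + (3/5)/(z - 4)


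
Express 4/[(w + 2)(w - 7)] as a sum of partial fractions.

4/(w + 2)(w - 7) = P/(w + 2) + Q/(w - 7). P = 4/(-2 - 7) = -4/9, Q = 4/(7 + 2) = 4/9
Result: (-4/9)/(w + 2) + (4/9)/(w - 7)


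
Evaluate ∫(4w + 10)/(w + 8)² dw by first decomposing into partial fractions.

Decompose: A = 4, B = 4·(-8) + 10 = -22, so (4w + 10)/(w + 8)² = 4/(w + 8) - 22/(w + 8)². Integrate: ∫ A/(w + 8) dw = 4 ln|(w + 8)|; ∫ B/(w + 8)² dw = 22/(w + 8). Sum: 4 ln|(w + 8)| + 22/(w + 8) + C


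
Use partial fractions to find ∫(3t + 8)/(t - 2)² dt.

Decompose: A = 3, B = 3·2 + 8 = 14, so (3t + 8)/(t - 2)² = 3/(t - 2) + 14/(t - 2)². Integrate: ∫ A/(t - 2) dt = 3 ln|(t - 2)|; ∫ B/(t - 2)² dt = -14/(t - 2). Sum: 3 ln|(t - 2)| - 14/(t - 2) + C


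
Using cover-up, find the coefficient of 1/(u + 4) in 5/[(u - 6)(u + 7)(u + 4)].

Cover (u + 4), set u=-4: 5/[(-4 - 6)(-4 + 7)] = -1/6


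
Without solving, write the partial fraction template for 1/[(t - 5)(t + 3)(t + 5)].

Three distinct linear factors: A/(t - 5) + B/(t + 3) + C/(t + 5)


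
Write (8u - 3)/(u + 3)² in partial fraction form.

(8u - 3) = α(u + 3) + β. At u = -3: β = 8·(-3) - 3 = -27. Coeff of u: α = 8
Result: 8/(u + 3) - 27/(u + 3)²


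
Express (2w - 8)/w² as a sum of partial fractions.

(2w - 8) = Pw + Q. At w = 0: Q = 2·0 - 8 = -8. Coeff of w: P = 2
Result: 2/w - 8/w²


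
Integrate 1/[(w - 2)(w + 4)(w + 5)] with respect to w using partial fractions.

Cover-up: A = 1/42, B = -1/6, C = 1/7. Decomposition: (1/42)/(w - 2) - (1/6)/(w + 4) + (1/7)/(w + 5). Integrate each term: (1/42) ln|(w - 2)| - (1/6) ln|(w + 4)| + (1/7) ln|(w + 5)| + C


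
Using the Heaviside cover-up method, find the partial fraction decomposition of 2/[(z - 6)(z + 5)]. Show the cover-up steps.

Cover (z - 6): set z=6, get P = 2/(6 + 5) = 2/11. Cover (z + 5): set z=-5, get Q = 2/(-5 - 6) = -2/11.
Result: (2/11)/(z - 6) - (2/11)/(z + 5)


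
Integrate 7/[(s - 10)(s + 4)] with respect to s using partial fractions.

Decompose: 7/[(s - 10)(s + 4)] = (1/2)/(s - 10) - (1/2)/(s + 4). Integrate each term: (1/2) ln|(s - 10)| - (1/2) ln|(s + 4)| + C


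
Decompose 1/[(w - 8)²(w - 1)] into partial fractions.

Cover-up at w=1: R = 1/(1 - 8)² = 1/49. Cover-up at w=8: Q = 1/(8 - 1) = 1/7. Comparing w² coeff: P = -R = -1/49
Result: (-1/49)/(w - 8) + (1/7)/(w - 8)² + (1/49)/(w - 1)


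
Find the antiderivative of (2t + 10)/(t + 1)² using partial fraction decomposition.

Decompose: α = 2, β = 2·(-1) + 10 = 8, so (2t + 10)/(t + 1)² = 2/(t + 1) + 8/(t + 1)². Integrate: ∫ α/(t + 1) dt = 2 ln|(t + 1)|; ∫ β/(t + 1)² dt = -8/(t + 1). Sum: 2 ln|(t + 1)| - 8/(t + 1) + C


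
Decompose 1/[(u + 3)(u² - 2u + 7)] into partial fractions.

Cover-up at u = -3: A = 1/((-3)² - 2·(-3) + 7) = 1/22. Then B = -A = -1/22, C = -A·(-2 - 3) = 5/22
Result: (1/22)/(u + 3) - ((1/22)u - 5/22)/(u² - 2u + 7)


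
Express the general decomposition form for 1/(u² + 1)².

Repeated quadratic factor: (αu + β)/(u² + 1) + (γu + δ)/(u² + 1)²


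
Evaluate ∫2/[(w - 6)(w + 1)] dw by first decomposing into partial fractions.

Decompose: 2/[(w - 6)(w + 1)] = (2/7)/(w - 6) - (2/7)/(w + 1). Integrate each term: (2/7) ln|(w - 6)| - (2/7) ln|(w + 1)| + C


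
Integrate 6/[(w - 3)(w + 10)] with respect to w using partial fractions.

Decompose: 6/[(w - 3)(w + 10)] = (6/13)/(w - 3) - (6/13)/(w + 10). Integrate each term: (6/13) ln|(w - 3)| - (6/13) ln|(w + 10)| + C


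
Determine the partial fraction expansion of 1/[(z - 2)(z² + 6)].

Cover-up at z = 2: A = 1/(2² + 6) = 1/10. Then B = -A = -1/10, C = -A·(0 + 2) = -1/5
Result: (1/10)/(z - 2) - ((1/10)z + 1/5)/(z² + 6)


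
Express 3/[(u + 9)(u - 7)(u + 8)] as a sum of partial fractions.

Using cover-up method: α = 3/16, β = 1/80, γ = -1/5
Result: (3/16)/(u + 9) + (1/80)/(u - 7) - (1/5)/(u + 8)


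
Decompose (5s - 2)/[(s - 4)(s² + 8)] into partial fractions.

At s=4: α = (5·4 - 2)/(4² + 8) = 3/4. β = -α = -3/4, γ = 5 - 4·α = 2
Result: (3/4)/(s - 4) - ((3/4)s - 2)/(s² + 8)


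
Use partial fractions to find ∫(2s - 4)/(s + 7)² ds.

Decompose: A = 2, B = 2·(-7) - 4 = -18, so (2s - 4)/(s + 7)² = 2/(s + 7) - 18/(s + 7)². Integrate: ∫ A/(s + 7) ds = 2 ln|(s + 7)|; ∫ B/(s + 7)² ds = 18/(s + 7). Sum: 2 ln|(s + 7)| + 18/(s + 7) + C


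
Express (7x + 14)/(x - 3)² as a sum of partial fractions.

(7x + 14) = A(x - 3) + B. At x = 3: B = 7·3 + 14 = 35. Coeff of x: A = 7
Result: 7/(x - 3) + 35/(x - 3)²


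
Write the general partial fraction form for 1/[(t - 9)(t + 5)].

Distinct linear factors: A/(t - 9) + B/(t + 5)


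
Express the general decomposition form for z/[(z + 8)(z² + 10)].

Linear + irreducible quadratic: α/(z + 8) + (βz + γ)/(z² + 10)


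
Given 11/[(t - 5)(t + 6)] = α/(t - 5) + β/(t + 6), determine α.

Cover-up at t = 5: α = 11/(5 + 6) = 11/11 = 1


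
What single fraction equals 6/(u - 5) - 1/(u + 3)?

Common denominator (u - 5)(u + 3). Numerator: 6(u + 3) - 1(u - 5) = (6u + 18) - (u - 5) = 5u + 23
Result: (5u + 23)/[(u - 5)(u + 3)]


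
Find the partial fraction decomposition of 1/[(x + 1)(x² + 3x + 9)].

Cover-up at x = -1: A = 1/((-1)² + 3·(-1) + 9) = 1/7. Then B = -A = -1/7, C = -A·(3 - 1) = -2/7
Result: (1/7)/(x + 1) - ((1/7)x + 2/7)/(x² + 3x + 9)


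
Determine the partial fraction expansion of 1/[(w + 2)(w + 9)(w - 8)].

Using cover-up method: P = -1/70, Q = 1/119, R = 1/170
Result: (-1/70)/(w + 2) + (1/119)/(w + 9) + (1/170)/(w - 8)


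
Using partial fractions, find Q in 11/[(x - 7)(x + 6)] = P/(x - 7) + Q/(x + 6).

Cover-up at x = -6: Q = 11/(-6 - 7) = -11/13


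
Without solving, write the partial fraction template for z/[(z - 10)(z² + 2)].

Linear + irreducible quadratic: P/(z - 10) + (Qz + R)/(z² + 2)


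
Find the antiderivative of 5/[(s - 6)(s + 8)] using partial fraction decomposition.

Decompose: 5/[(s - 6)(s + 8)] = (5/14)/(s - 6) - (5/14)/(s + 8). Integrate each term: (5/14) ln|(s - 6)| - (5/14) ln|(s + 8)| + C


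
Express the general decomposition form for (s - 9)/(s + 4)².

Repeated linear factor: P/(s + 4) + Q/(s + 4)²


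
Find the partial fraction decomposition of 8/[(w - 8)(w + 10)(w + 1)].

Using cover-up method: α = 4/81, β = 4/81, γ = -8/81
Result: (4/81)/(w - 8) + (4/81)/(w + 10) - (8/81)/(w + 1)


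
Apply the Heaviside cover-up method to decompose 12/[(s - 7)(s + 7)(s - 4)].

Cover (s - 7), s=7: α = 12/[(7 + 7)(7 - 4)] = 2/7. Cover (s + 7), s=-7: β = 12/[(-7 - 7)(-7 - 4)] = 6/77. Cover (s - 4), s=4: γ = 12/[(4 - 7)(4 + 7)] = -4/11.
Result: (2/7)/(s - 7) + (6/77)/(s + 7) - (4/11)/(s - 4)


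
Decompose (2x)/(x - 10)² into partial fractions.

(2x) = A(x - 10) + B. At x = 10: B = 2·10 + 0 = 20. Coeff of x: A = 2
Result: 2/(x - 10) + 20/(x - 10)²


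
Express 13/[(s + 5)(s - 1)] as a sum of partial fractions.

13/(s + 5)(s - 1) = α/(s + 5) + β/(s - 1). α = 13/(-5 - 1) = -13/6, β = 13/(1 + 5) = 13/6
Result: (-13/6)/(s + 5) + (13/6)/(s - 1)


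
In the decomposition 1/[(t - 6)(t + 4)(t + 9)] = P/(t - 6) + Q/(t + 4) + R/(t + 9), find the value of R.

Cover-up at t = -9: R = 1/[(-9 - 6)(-9 + 4)] = 1/[(-15)(-5)] = 1/75


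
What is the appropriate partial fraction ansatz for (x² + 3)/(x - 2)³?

Repeated linear factor (power 3): A/(x - 2) + B/(x - 2)² + C/(x - 2)³


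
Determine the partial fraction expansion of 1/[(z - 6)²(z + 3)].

Cover-up at z=-3: C = 1/(-3 - 6)² = 1/81. Cover-up at z=6: B = 1/(6 + 3) = 1/9. Comparing z² coeff: A = -C = -1/81
Result: (-1/81)/(z - 6) + (1/9)/(z - 6)² + (1/81)/(z + 3)


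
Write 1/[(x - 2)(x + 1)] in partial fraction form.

1/(x - 2)(x + 1) = P/(x - 2) + Q/(x + 1). P = 1/(2 + 1) = 1/3, Q = 1/(-1 - 2) = -1/3
Result: (1/3)/(x - 2) - (1/3)/(x + 1)


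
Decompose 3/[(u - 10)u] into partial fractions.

3/(u - 10)u = P/(u - 10) + Q/u. P = 3/(10 - 0) = 3/10, Q = 3/(0 - 10) = -3/10
Result: (3/10)/(u - 10) - (3/10)/u


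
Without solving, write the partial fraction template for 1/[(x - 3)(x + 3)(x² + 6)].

Two linear + quadratic: α/(x - 3) + β/(x + 3) + (γx + δ)/(x² + 6)


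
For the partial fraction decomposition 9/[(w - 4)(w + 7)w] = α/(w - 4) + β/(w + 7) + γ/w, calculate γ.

Cover-up at w = 0: γ = 9/[(0 - 4)(0 + 7)] = 9/[(-4)(7)] = -9/28


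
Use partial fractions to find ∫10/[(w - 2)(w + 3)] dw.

Decompose: 10/[(w - 2)(w + 3)] = 2/(w - 2) - 2/(w + 3). Integrate each term: 2 ln|(w - 2)| - 2 ln|(w + 3)| + C


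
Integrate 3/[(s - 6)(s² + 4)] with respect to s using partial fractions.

Cover-up at s=6: α = 3/(6²+4) = 3/40. Coeff matching: β = -3/40, γ = -9/20. Decomposition: (3/40)/(s - 6) - ((3/40)s + 9/20)/(s² + 4). Integrate: linear → ln, quadratic → (1/2)ln + arctan: (3/40) ln|(s - 6)| - (3/80) ln(s² + 4) - (9/40) arctan(s/2) + C


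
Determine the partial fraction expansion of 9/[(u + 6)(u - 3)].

9/(u + 6)(u - 3) = α/(u + 6) + β/(u - 3). α = 9/(-6 - 3) = -1, β = 9/(3 + 6) = 1
Result: -1/(u + 6) + 1/(u - 3)


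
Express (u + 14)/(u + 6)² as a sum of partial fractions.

(u + 14) = P(u + 6) + Q. At u = -6: Q = 1·(-6) + 14 = 8. Coeff of u: P = 1
Result: 1/(u + 6) + 8/(u + 6)²


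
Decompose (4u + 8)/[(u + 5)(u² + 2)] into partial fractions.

At u=-5: α = (4·(-5) + 8)/((-5)² + 2) = -4/9. β = -α = 4/9, γ = 4 - (-5)·α = 16/9
Result: (-4/9)/(u + 5) + ((4/9)u + 16/9)/(u² + 2)


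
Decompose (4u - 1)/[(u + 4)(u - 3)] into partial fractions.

At u=-4: α = (4·(-4) - 1)/(-4 - 3) = 17/7. At u=3: β = (4·3 - 1)/(3 + 4) = 11/7
Result: (17/7)/(u + 4) + (11/7)/(u - 3)


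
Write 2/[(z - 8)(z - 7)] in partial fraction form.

2/(z - 8)(z - 7) = α/(z - 8) + β/(z - 7). α = 2/(8 - 7) = 2, β = 2/(7 - 8) = -2
Result: 2/(z - 8) - 2/(z - 7)


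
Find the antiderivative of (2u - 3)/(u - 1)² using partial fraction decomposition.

Decompose: α = 2, β = 2·1 - 3 = -1, so (2u - 3)/(u - 1)² = 2/(u - 1) - 1/(u - 1)². Integrate: ∫ α/(u - 1) du = 2 ln|(u - 1)|; ∫ β/(u - 1)² du = 1/(u - 1). Sum: 2 ln|(u - 1)| + 1/(u - 1) + C


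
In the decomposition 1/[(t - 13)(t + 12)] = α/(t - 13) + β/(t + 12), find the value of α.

Cover-up at t = 13: α = 1/(13 + 12) = 1/25


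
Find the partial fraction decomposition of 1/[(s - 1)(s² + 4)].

Cover-up at s = 1: A = 1/(1² + 4) = 1/5. Then B = -A = -1/5, C = -A·(0 + 1) = -1/5
Result: (1/5)/(s - 1) - ((1/5)s + 1/5)/(s² + 4)


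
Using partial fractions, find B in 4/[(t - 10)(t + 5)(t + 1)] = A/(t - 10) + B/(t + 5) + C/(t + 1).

Cover-up at t = -5: B = 4/[(-5 - 10)(-5 + 1)] = 4/[(-15)(-4)] = 4/60 = 1/15


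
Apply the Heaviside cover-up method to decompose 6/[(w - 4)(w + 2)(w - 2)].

Cover (w - 4), w=4: α = 6/[(4 + 2)(4 - 2)] = 1/2. Cover (w + 2), w=-2: β = 6/[(-2 - 4)(-2 - 2)] = 1/4. Cover (w - 2), w=2: γ = 6/[(2 - 4)(2 + 2)] = -3/4.
Result: (1/2)/(w - 4) + (1/4)/(w + 2) - (3/4)/(w - 2)


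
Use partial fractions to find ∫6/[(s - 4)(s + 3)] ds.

Decompose: 6/[(s - 4)(s + 3)] = (6/7)/(s - 4) - (6/7)/(s + 3). Integrate each term: (6/7) ln|(s - 4)| - (6/7) ln|(s + 3)| + C


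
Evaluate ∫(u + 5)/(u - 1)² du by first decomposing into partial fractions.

Decompose: A = 1, B = 1·1 + 5 = 6, so (u + 5)/(u - 1)² = 1/(u - 1) + 6/(u - 1)². Integrate: ∫ A/(u - 1) du = ln|(u - 1)|; ∫ B/(u - 1)² du = -6/(u - 1). Sum: ln|(u - 1)| - 6/(u - 1) + C


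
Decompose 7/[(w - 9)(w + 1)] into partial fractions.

7/(w - 9)(w + 1) = α/(w - 9) + β/(w + 1). α = 7/(9 + 1) = 7/10, β = 7/(-1 - 9) = -7/10
Result: (7/10)/(w - 9) - (7/10)/(w + 1)


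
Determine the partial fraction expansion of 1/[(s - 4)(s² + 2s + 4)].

Cover-up at s = 4: A = 1/(4² + 2·4 + 4) = 1/28. Then B = -A = -1/28, C = -A·(2 + 4) = -3/14
Result: (1/28)/(s - 4) - ((1/28)s + 3/14)/(s² + 2s + 4)


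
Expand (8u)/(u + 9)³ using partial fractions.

(8u) = P(u + 9)² + Q(u + 9) + R. At u = -9: R = 8·(-9) + 0 = -72. Coefficients: P = 0, Q = 8
Result: 8/(u + 9)² - 72/(u + 9)³


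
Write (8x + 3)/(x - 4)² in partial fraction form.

(8x + 3) = A(x - 4) + B. At x = 4: B = 8·4 + 3 = 35. Coeff of x: A = 8
Result: 8/(x - 4) + 35/(x - 4)²


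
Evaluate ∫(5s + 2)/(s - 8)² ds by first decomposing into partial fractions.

Decompose: P = 5, Q = 5·8 + 2 = 42, so (5s + 2)/(s - 8)² = 5/(s - 8) + 42/(s - 8)². Integrate: ∫ P/(s - 8) ds = 5 ln|(s - 8)|; ∫ Q/(s - 8)² ds = -42/(s - 8). Sum: 5 ln|(s - 8)| - 42/(s - 8) + C


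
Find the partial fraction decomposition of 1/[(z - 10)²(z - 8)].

Cover-up at z=8: R = 1/(8 - 10)² = 1/4. Cover-up at z=10: Q = 1/(10 - 8) = 1/2. Comparing z² coeff: P = -R = -1/4
Result: (-1/4)/(z - 10) + (1/2)/(z - 10)² + (1/4)/(z - 8)


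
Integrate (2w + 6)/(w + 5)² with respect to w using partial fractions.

Decompose: A = 2, B = 2·(-5) + 6 = -4, so (2w + 6)/(w + 5)² = 2/(w + 5) - 4/(w + 5)². Integrate: ∫ A/(w + 5) dw = 2 ln|(w + 5)|; ∫ B/(w + 5)² dw = 4/(w + 5). Sum: 2 ln|(w + 5)| + 4/(w + 5) + C


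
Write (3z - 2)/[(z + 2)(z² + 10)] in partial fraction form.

At z=-2: A = (3·(-2) - 2)/((-2)² + 10) = -4/7. B = -A = 4/7, C = 3 - (-2)·A = 13/7
Result: (-4/7)/(z + 2) + ((4/7)z + 13/7)/(z² + 10)


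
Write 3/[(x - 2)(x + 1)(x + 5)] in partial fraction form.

Using cover-up method: P = 1/7, Q = -1/4, R = 3/28
Result: (1/7)/(x - 2) - (1/4)/(x + 1) + (3/28)/(x + 5)


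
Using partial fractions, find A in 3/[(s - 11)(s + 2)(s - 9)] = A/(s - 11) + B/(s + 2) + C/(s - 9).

Cover-up at s = 11: A = 3/[(11 + 2)(11 - 9)] = 3/[(13)(2)] = 3/26


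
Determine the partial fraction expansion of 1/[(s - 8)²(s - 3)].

Cover-up at s=3: C = 1/(3 - 8)² = 1/25. Cover-up at s=8: B = 1/(8 - 3) = 1/5. Comparing s² coeff: A = -C = -1/25
Result: (-1/25)/(s - 8) + (1/5)/(s - 8)² + (1/25)/(s - 3)


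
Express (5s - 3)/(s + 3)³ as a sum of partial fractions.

(5s - 3) = A(s + 3)² + B(s + 3) + C. At s = -3: C = 5·(-3) - 3 = -18. Coefficients: A = 0, B = 5
Result: 5/(s + 3)² - 18/(s + 3)³


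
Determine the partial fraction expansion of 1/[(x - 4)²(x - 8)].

Cover-up at x=8: R = 1/(8 - 4)² = 1/16. Cover-up at x=4: Q = 1/(4 - 8) = -1/4. Comparing x² coeff: P = -R = -1/16
Result: (-1/16)/(x - 4) - (1/4)/(x - 4)² + (1/16)/(x - 8)


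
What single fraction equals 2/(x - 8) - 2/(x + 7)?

Common denominator (x - 8)(x + 7). Numerator: 2(x + 7) - 2(x - 8) = (2x + 14) - (2x - 16) = 30
Result: (30)/[(x - 8)(x + 7)]


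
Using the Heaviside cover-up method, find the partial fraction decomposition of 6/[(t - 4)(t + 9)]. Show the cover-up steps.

Cover (t - 4): set t=4, get α = 6/(4 + 9) = 6/13. Cover (t + 9): set t=-9, get β = 6/(-9 - 4) = -6/13.
Result: (6/13)/(t - 4) - (6/13)/(t + 9)


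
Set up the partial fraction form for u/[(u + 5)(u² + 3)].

Linear + irreducible quadratic: α/(u + 5) + (βu + γ)/(u² + 3)


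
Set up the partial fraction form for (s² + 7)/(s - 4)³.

Repeated linear factor (power 3): α/(s - 4) + β/(s - 4)² + γ/(s - 4)³


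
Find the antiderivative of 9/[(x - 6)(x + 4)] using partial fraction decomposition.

Decompose: 9/[(x - 6)(x + 4)] = (9/10)/(x - 6) - (9/10)/(x + 4). Integrate each term: (9/10) ln|(x - 6)| - (9/10) ln|(x + 4)| + C


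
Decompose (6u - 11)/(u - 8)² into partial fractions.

(6u - 11) = α(u - 8) + β. At u = 8: β = 6·8 - 11 = 37. Coeff of u: α = 6
Result: 6/(u - 8) + 37/(u - 8)²


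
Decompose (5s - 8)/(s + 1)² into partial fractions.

(5s - 8) = P(s + 1) + Q. At s = -1: Q = 5·(-1) - 8 = -13. Coeff of s: P = 5
Result: 5/(s + 1) - 13/(s + 1)²


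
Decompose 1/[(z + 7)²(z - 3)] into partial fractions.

Cover-up at z=3: γ = 1/(3 + 7)² = 1/100. Cover-up at z=-7: β = 1/(-7 - 3) = -1/10. Comparing z² coeff: α = -γ = -1/100
Result: (-1/100)/(z + 7) - (1/10)/(z + 7)² + (1/100)/(z - 3)


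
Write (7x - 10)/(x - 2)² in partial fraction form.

(7x - 10) = α(x - 2) + β. At x = 2: β = 7·2 - 10 = 4. Coeff of x: α = 7
Result: 7/(x - 2) + 4/(x - 2)²


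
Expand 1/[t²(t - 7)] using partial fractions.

Cover-up at t=7: γ = 1/(7 - 0)² = 1/49. Cover-up at t=0: β = 1/(0 - 7) = -1/7. Comparing t² coeff: α = -γ = -1/49
Result: (-1/49)/t - (1/7)/t² + (1/49)/(t - 7)


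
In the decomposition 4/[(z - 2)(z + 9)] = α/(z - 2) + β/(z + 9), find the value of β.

Cover-up at z = -9: β = 4/(-9 - 2) = -4/11


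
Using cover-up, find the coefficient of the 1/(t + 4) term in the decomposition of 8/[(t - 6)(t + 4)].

Cover (t + 4), set t=-4: 8/((t - 6) at t=-4) = 8/(-10) = -4/5


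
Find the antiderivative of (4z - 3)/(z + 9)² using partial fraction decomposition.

Decompose: α = 4, β = 4·(-9) - 3 = -39, so (4z - 3)/(z + 9)² = 4/(z + 9) - 39/(z + 9)². Integrate: ∫ α/(z + 9) dz = 4 ln|(z + 9)|; ∫ β/(z + 9)² dz = 39/(z + 9). Sum: 4 ln|(z + 9)| + 39/(z + 9) + C


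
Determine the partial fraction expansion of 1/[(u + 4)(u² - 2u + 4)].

Cover-up at u = -4: A = 1/((-4)² - 2·(-4) + 4) = 1/28. Then B = -A = -1/28, C = -A·(-2 - 4) = 3/14
Result: (1/28)/(u + 4) - ((1/28)u - 3/14)/(u² - 2u + 4)


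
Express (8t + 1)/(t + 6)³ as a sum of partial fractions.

(8t + 1) = A(t + 6)² + B(t + 6) + C. At t = -6: C = 8·(-6) + 1 = -47. Coefficients: A = 0, B = 8
Result: 8/(t + 6)² - 47/(t + 6)³


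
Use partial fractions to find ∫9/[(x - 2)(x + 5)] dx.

Decompose: 9/[(x - 2)(x + 5)] = (9/7)/(x - 2) - (9/7)/(x + 5). Integrate each term: (9/7) ln|(x - 2)| - (9/7) ln|(x + 5)| + C


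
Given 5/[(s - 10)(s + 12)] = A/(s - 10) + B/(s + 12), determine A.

Cover-up at s = 10: A = 5/(10 + 12) = 5/22


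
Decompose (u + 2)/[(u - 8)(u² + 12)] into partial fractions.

At u=8: A = (1·8 + 2)/(8² + 12) = 5/38. B = -A = -5/38, C = 1 - 8·A = -1/19
Result: (5/38)/(u - 8) - ((5/38)u + 1/19)/(u² + 12)


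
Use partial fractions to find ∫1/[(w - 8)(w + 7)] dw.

Decompose: 1/[(w - 8)(w + 7)] = (1/15)/(w - 8) - (1/15)/(w + 7). Integrate each term: (1/15) ln|(w - 8)| - (1/15) ln|(w + 7)| + C


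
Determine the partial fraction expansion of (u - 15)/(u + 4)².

(u - 15) = P(u + 4) + Q. At u = -4: Q = 1·(-4) - 15 = -19. Coeff of u: P = 1
Result: 1/(u + 4) - 19/(u + 4)²


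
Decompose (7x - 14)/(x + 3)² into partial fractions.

(7x - 14) = P(x + 3) + Q. At x = -3: Q = 7·(-3) - 14 = -35. Coeff of x: P = 7
Result: 7/(x + 3) - 35/(x + 3)²


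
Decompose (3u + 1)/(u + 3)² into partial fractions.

(3u + 1) = A(u + 3) + B. At u = -3: B = 3·(-3) + 1 = -8. Coeff of u: A = 3
Result: 3/(u + 3) - 8/(u + 3)²


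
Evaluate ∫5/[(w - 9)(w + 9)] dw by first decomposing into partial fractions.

Decompose: 5/[(w - 9)(w + 9)] = (5/18)/(w - 9) - (5/18)/(w + 9). Integrate each term: (5/18) ln|(w - 9)| - (5/18) ln|(w + 9)| + C


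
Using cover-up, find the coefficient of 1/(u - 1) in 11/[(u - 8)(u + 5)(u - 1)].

Cover (u - 1), set u=1: 11/[(1 - 8)(1 + 5)] = -11/42


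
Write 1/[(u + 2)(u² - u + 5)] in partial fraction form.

Cover-up at u = -2: α = 1/((-2)² - 1·(-2) + 5) = 1/11. Then β = -α = -1/11, γ = -α·(-1 - 2) = 3/11
Result: (1/11)/(u + 2) - ((1/11)u - 3/11)/(u² - u + 5)


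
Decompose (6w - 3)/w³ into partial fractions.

(6w - 3) = Pw² + Qw + R. At w = 0: R = 6·0 - 3 = -3. Coefficients: P = 0, Q = 6
Result: 6/w² - 3/w³


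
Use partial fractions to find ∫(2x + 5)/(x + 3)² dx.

Decompose: A = 2, B = 2·(-3) + 5 = -1, so (2x + 5)/(x + 3)² = 2/(x + 3) - 1/(x + 3)². Integrate: ∫ A/(x + 3) dx = 2 ln|(x + 3)|; ∫ B/(x + 3)² dx = 1/(x + 3). Sum: 2 ln|(x + 3)| + 1/(x + 3) + C


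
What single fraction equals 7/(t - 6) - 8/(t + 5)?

Common denominator (t - 6)(t + 5). Numerator: 7(t + 5) - 8(t - 6) = (7t + 35) - (8t - 48) = -t + 83
Result: (-t + 83)/[(t - 6)(t + 5)]


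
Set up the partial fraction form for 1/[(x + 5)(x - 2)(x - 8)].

Three distinct linear factors: A/(x + 5) + B/(x - 2) + C/(x - 8)


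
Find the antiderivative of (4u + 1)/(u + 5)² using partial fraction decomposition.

Decompose: P = 4, Q = 4·(-5) + 1 = -19, so (4u + 1)/(u + 5)² = 4/(u + 5) - 19/(u + 5)². Integrate: ∫ P/(u + 5) du = 4 ln|(u + 5)|; ∫ Q/(u + 5)² du = 19/(u + 5). Sum: 4 ln|(u + 5)| + 19/(u + 5) + C


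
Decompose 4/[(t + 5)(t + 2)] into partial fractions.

4/(t + 5)(t + 2) = α/(t + 5) + β/(t + 2). α = 4/(-5 + 2) = -4/3, β = 4/(-2 + 5) = 4/3
Result: (-4/3)/(t + 5) + (4/3)/(t + 2)


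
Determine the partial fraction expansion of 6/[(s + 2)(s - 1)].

6/(s + 2)(s - 1) = α/(s + 2) + β/(s - 1). α = 6/(-2 - 1) = -2, β = 6/(1 + 2) = 2
Result: -2/(s + 2) + 2/(s - 1)


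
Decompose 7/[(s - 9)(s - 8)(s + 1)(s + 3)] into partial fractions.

Using Heaviside cover-up: (7/120)/(s - 9) - (7/99)/(s - 8) + (7/180)/(s + 1) - (7/264)/(s + 3)


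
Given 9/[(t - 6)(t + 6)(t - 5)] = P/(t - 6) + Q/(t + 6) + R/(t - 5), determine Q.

Cover-up at t = -6: Q = 9/[(-6 - 6)(-6 - 5)] = 9/[(-12)(-11)] = 9/132 = 3/44


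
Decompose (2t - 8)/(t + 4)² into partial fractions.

(2t - 8) = P(t + 4) + Q. At t = -4: Q = 2·(-4) - 8 = -16. Coeff of t: P = 2
Result: 2/(t + 4) - 16/(t + 4)²


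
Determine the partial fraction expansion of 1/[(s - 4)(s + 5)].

1/(s - 4)(s + 5) = P/(s - 4) + Q/(s + 5). P = 1/(4 + 5) = 1/9, Q = 1/(-5 - 4) = -1/9
Result: (1/9)/(s - 4) - (1/9)/(s + 5)


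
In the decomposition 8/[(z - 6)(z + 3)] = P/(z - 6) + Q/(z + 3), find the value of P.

Cover-up at z = 6: P = 8/(6 + 3) = 8/9


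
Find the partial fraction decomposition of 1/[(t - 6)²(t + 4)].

Cover-up at t=-4: C = 1/(-4 - 6)² = 1/100. Cover-up at t=6: B = 1/(6 + 4) = 1/10. Comparing t² coeff: A = -C = -1/100
Result: (-1/100)/(t - 6) + (1/10)/(t - 6)² + (1/100)/(t + 4)


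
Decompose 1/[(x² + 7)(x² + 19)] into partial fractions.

Coefficient matching gives α = γ = 0, β = 1/(19-7) = 1/12, δ = -β = -1/12
Result: (1/12)/(x² + 7) - (1/12)/(x² + 19)


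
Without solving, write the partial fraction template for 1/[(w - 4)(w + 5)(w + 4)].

Three distinct linear factors: α/(w - 4) + β/(w + 5) + γ/(w + 4)


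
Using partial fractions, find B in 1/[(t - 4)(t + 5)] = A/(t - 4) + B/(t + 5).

Cover-up at t = -5: B = 1/(-5 - 4) = -1/9


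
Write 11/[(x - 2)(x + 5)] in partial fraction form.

11/(x - 2)(x + 5) = A/(x - 2) + B/(x + 5). A = 11/(2 + 5) = 11/7, B = 11/(-5 - 2) = -11/7
Result: (11/7)/(x - 2) - (11/7)/(x + 5)


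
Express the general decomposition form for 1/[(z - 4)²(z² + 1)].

Repeated linear + quadratic: α/(z - 4) + β/(z - 4)² + (γz + δ)/(z² + 1)


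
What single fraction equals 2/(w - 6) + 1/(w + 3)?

Common denominator (w - 6)(w + 3). Numerator: 2(w + 3) + 1(w - 6) = (2w + 6) + (w - 6) = 3w
Result: (3w)/[(w - 6)(w + 3)]


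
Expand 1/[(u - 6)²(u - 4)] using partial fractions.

Cover-up at u=4: R = 1/(4 - 6)² = 1/4. Cover-up at u=6: Q = 1/(6 - 4) = 1/2. Comparing u² coeff: P = -R = -1/4
Result: (-1/4)/(u - 6) + (1/2)/(u - 6)² + (1/4)/(u - 4)


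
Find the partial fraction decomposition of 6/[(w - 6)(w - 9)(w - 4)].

Using cover-up method: P = -1, Q = 2/5, R = 3/5
Result: -1/(w - 6) + (2/5)/(w - 9) + (3/5)/(w - 4)


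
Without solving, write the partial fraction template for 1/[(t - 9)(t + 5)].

Distinct linear factors: α/(t - 9) + β/(t + 5)


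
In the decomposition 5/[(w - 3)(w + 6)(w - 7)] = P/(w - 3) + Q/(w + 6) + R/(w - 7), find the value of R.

Cover-up at w = 7: R = 5/[(7 - 3)(7 + 6)] = 5/[(4)(13)] = 5/52


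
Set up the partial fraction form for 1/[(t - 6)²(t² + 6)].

Repeated linear + quadratic: P/(t - 6) + Q/(t - 6)² + (Rt + S)/(t² + 6)


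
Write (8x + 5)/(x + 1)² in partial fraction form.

(8x + 5) = P(x + 1) + Q. At x = -1: Q = 8·(-1) + 5 = -3. Coeff of x: P = 8
Result: 8/(x + 1) - 3/(x + 1)²


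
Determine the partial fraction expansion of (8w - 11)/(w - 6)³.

(8w - 11) = α(w - 6)² + β(w - 6) + γ. At w = 6: γ = 8·6 - 11 = 37. Coefficients: α = 0, β = 8
Result: 8/(w - 6)² + 37/(w - 6)³


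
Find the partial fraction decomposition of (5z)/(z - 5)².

(5z) = α(z - 5) + β. At z = 5: β = 5·5 + 0 = 25. Coeff of z: α = 5
Result: 5/(z - 5) + 25/(z - 5)²


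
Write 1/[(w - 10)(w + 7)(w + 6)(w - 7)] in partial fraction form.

Using Heaviside cover-up: (1/816)/(w - 10) - (1/238)/(w + 7) + (1/208)/(w + 6) - (1/546)/(w - 7)


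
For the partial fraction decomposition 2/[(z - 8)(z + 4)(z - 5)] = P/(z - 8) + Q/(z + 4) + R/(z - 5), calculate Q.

Cover-up at z = -4: Q = 2/[(-4 - 8)(-4 - 5)] = 2/[(-12)(-9)] = 2/108 = 1/54


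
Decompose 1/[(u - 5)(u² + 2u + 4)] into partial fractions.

Cover-up at u = 5: P = 1/(5² + 2·5 + 4) = 1/39. Then Q = -P = -1/39, R = -P·(2 + 5) = -7/39
Result: (1/39)/(u - 5) - ((1/39)u + 7/39)/(u² + 2u + 4)


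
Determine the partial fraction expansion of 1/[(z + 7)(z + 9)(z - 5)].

Using cover-up method: α = -1/24, β = 1/28, γ = 1/168
Result: (-1/24)/(z + 7) + (1/28)/(z + 9) + (1/168)/(z - 5)


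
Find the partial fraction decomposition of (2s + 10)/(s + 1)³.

(2s + 10) = P(s + 1)² + Q(s + 1) + R. At s = -1: R = 2·(-1) + 10 = 8. Coefficients: P = 0, Q = 2
Result: 2/(s + 1)² + 8/(s + 1)³


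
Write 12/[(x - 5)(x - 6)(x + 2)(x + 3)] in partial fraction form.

Using Heaviside cover-up: (-3/14)/(x - 5) + (1/6)/(x - 6) + (3/14)/(x + 2) - (1/6)/(x + 3)


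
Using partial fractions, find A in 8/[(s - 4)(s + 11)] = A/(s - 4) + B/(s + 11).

Cover-up at s = 4: A = 8/(4 + 11) = 8/15


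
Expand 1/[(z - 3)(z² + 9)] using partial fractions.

Cover-up at z = 3: α = 1/(3² + 9) = 1/18. Then β = -α = -1/18, γ = -α·(0 + 3) = -1/6
Result: (1/18)/(z - 3) - ((1/18)z + 1/6)/(z² + 9)


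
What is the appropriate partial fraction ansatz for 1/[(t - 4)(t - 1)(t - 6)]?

Three distinct linear factors: A/(t - 4) + B/(t - 1) + C/(t - 6)


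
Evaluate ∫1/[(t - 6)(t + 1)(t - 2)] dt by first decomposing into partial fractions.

Cover-up: α = 1/28, β = 1/21, γ = -1/12. Decomposition: (1/28)/(t - 6) + (1/21)/(t + 1) - (1/12)/(t - 2). Integrate each term: (1/28) ln|(t - 6)| + (1/21) ln|(t + 1)| - (1/12) ln|(t - 2)| + C


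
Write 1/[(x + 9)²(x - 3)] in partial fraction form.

Cover-up at x=3: γ = 1/(3 + 9)² = 1/144. Cover-up at x=-9: β = 1/(-9 - 3) = -1/12. Comparing x² coeff: α = -γ = -1/144
Result: (-1/144)/(x + 9) - (1/12)/(x + 9)² + (1/144)/(x - 3)


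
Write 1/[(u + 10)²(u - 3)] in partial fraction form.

Cover-up at u=3: R = 1/(3 + 10)² = 1/169. Cover-up at u=-10: Q = 1/(-10 - 3) = -1/13. Comparing u² coeff: P = -R = -1/169
Result: (-1/169)/(u + 10) - (1/13)/(u + 10)² + (1/169)/(u - 3)


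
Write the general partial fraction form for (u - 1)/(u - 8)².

Repeated linear factor: P/(u - 8) + Q/(u - 8)²


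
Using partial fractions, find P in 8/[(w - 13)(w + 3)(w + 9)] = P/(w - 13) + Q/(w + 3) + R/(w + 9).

Cover-up at w = 13: P = 8/[(13 + 3)(13 + 9)] = 8/[(16)(22)] = 8/352 = 1/44


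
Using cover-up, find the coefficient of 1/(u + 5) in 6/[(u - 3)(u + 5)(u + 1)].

Cover (u + 5), set u=-5: 6/[(-5 - 3)(-5 + 1)] = 3/16


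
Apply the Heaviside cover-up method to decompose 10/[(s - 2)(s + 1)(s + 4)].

Cover (s - 2), s=2: A = 10/[(2 + 1)(2 + 4)] = 5/9. Cover (s + 1), s=-1: B = 10/[(-1 - 2)(-1 + 4)] = -10/9. Cover (s + 4), s=-4: C = 10/[(-4 - 2)(-4 + 1)] = 5/9.
Result: (5/9)/(s - 2) - (10/9)/(s + 1) + (5/9)/(s + 4)


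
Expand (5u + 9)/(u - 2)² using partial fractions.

(5u + 9) = α(u - 2) + β. At u = 2: β = 5·2 + 9 = 19. Coeff of u: α = 5
Result: 5/(u - 2) + 19/(u - 2)²


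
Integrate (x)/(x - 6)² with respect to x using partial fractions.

Decompose: A = 1, B = 1·6 + 0 = 6, so (x)/(x - 6)² = 1/(x - 6) + 6/(x - 6)². Integrate: ∫ A/(x - 6) dx = ln|(x - 6)|; ∫ B/(x - 6)² dx = -6/(x - 6). Sum: ln|(x - 6)| - 6/(x - 6) + C


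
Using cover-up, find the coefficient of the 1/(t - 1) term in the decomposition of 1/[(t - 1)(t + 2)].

Cover (t - 1), set t=1: 1/((t + 2) at t=1) = 1/(3) = 1/3


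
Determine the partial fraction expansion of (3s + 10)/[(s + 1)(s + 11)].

At s=-1: α = (3·(-1) + 10)/(-1 + 11) = 7/10. At s=-11: β = (3·(-11) + 10)/(-11 + 1) = 23/10
Result: (7/10)/(s + 1) + (23/10)/(s + 11)


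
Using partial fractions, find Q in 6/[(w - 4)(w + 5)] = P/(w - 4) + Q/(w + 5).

Cover-up at w = -5: Q = 6/(-5 - 4) = -6/9 = -2/3


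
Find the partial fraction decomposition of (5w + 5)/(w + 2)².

(5w + 5) = α(w + 2) + β. At w = -2: β = 5·(-2) + 5 = -5. Coeff of w: α = 5
Result: 5/(w + 2) - 5/(w + 2)²


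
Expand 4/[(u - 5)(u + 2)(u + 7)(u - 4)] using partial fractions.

Using Heaviside cover-up: (1/21)/(u - 5) + (2/105)/(u + 2) - (1/165)/(u + 7) - (2/33)/(u - 4)


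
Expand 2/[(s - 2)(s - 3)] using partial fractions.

2/(s - 2)(s - 3) = α/(s - 2) + β/(s - 3). α = 2/(2 - 3) = -2, β = 2/(3 - 2) = 2
Result: -2/(s - 2) + 2/(s - 3)


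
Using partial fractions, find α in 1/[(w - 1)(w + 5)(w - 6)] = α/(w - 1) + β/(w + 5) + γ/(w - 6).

Cover-up at w = 1: α = 1/[(1 + 5)(1 - 6)] = 1/[(6)(-5)] = -1/30


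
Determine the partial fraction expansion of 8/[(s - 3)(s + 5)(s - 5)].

Using cover-up method: α = -1/2, β = 1/10, γ = 2/5
Result: (-1/2)/(s - 3) + (1/10)/(s + 5) + (2/5)/(s - 5)


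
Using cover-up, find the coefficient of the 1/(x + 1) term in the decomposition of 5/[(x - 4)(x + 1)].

Cover (x + 1), set x=-1: 5/((x - 4) at x=-1) = 5/(-5) = -1
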